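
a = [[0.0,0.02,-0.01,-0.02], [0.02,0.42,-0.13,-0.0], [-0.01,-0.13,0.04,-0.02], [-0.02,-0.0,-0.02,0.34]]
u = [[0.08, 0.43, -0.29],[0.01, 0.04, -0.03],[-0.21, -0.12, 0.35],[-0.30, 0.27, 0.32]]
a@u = [[0.01, -0.0, -0.01], [0.03, 0.04, -0.06], [-0.00, -0.02, 0.01], [-0.1, 0.09, 0.11]]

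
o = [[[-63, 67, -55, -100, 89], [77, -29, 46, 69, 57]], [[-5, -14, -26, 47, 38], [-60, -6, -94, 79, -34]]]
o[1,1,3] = 79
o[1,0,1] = -14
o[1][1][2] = -94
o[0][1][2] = 46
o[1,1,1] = -6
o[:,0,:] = [[-63, 67, -55, -100, 89], [-5, -14, -26, 47, 38]]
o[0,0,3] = -100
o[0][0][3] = -100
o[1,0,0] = -5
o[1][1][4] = -34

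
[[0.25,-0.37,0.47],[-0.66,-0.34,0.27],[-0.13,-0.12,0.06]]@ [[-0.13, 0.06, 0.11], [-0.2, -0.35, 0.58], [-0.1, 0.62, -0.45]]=[[-0.01, 0.44, -0.4], [0.13, 0.25, -0.39], [0.03, 0.07, -0.11]]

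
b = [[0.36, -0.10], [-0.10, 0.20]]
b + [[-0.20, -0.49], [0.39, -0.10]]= [[0.16, -0.59],  [0.29, 0.10]]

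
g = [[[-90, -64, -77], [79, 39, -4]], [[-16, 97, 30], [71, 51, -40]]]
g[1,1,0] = 71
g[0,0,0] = -90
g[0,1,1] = 39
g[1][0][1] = 97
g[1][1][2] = -40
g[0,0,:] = [-90, -64, -77]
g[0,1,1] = 39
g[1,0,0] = -16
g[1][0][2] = 30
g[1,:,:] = [[-16, 97, 30], [71, 51, -40]]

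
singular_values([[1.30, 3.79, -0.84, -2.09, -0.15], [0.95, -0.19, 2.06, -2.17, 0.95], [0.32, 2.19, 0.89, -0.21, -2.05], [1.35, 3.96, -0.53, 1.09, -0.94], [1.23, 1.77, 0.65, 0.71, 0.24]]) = [6.69, 3.71, 2.27, 1.93, 0.02]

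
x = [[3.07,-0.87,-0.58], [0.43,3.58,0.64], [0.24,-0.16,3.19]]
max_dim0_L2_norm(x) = 3.69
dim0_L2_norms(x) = [3.11, 3.69, 3.3]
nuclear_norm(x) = 10.06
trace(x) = 9.84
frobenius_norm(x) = 5.85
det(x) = 36.97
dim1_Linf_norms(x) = [3.07, 3.58, 3.19]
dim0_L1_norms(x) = [3.74, 4.61, 4.41]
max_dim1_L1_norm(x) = 4.65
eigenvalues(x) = [(3.37+0.75j), (3.37-0.75j), (3.1+0j)]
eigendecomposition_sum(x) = [[1.19+0.83j, (-0.84+1.69j), (0.39+1.72j)], [(-0.07-1.14j), 1.46-0.30j, (0.87-1.08j)], [0.57-0.26j, 0.44+0.68j, (0.72+0.23j)]] + [[1.19-0.83j, -0.84-1.69j, (0.39-1.72j)], [(-0.07+1.14j), 1.46+0.30j, 0.87+1.08j], [0.57+0.26j, (0.44-0.68j), 0.72-0.23j]] + [[0.70+0.00j,(0.82-0j),-1.37-0.00j],[(0.57+0j),0.66-0.00j,-1.11-0.00j],[-0.89-0.00j,(-1.04+0j),(1.74+0j)]]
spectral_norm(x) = 3.91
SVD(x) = [[-0.45, 0.19, -0.87],[0.82, 0.47, -0.32],[0.35, -0.86, -0.37]] @ diag([3.90531339496582, 3.1021555435903134, 3.051812292797912]) @ [[-0.24, 0.84, 0.48], [0.19, 0.53, -0.83], [-0.95, -0.11, -0.28]]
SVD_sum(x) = [[0.42, -1.47, -0.85],[-0.77, 2.71, 1.56],[-0.33, 1.14, 0.66]] + [[0.11,0.31,-0.49], [0.27,0.77,-1.2], [-0.5,-1.42,2.22]] + [[2.54, 0.29, 0.76], [0.94, 0.11, 0.28], [1.06, 0.12, 0.32]]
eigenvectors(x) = [[-0.74+0.00j, (-0.74-0j), (-0.55+0j)], [0.36+0.46j, (0.36-0.46j), (-0.45+0j)], [-0.16+0.28j, -0.16-0.28j, (0.7+0j)]]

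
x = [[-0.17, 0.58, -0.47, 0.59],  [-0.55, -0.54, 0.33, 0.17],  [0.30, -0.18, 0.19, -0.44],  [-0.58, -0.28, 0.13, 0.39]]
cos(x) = [[1.41, 0.26, -0.14, -0.23], [-0.21, 1.07, -0.09, 0.26], [-0.19, -0.19, 1.12, 0.06], [-0.04, 0.17, -0.13, 1.16]]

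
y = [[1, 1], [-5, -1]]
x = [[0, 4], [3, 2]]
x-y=[[-1, 3], [8, 3]]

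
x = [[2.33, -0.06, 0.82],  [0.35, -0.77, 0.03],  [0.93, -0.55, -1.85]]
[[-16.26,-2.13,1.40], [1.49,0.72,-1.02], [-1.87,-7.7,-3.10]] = x@ [[-6.79,-2.22,0.17], [-5.06,-1.8,1.45], [-0.90,3.58,1.33]]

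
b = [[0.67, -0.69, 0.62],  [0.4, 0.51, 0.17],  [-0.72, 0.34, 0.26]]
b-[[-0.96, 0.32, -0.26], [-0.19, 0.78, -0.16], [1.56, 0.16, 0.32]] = [[1.63,  -1.01,  0.88], [0.59,  -0.27,  0.33], [-2.28,  0.18,  -0.06]]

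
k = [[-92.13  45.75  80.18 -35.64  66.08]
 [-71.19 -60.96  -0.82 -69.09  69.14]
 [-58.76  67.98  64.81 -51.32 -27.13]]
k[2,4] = -27.13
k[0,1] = 45.75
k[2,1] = 67.98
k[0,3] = -35.64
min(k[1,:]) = -71.19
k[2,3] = -51.32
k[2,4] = -27.13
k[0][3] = -35.64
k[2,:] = [-58.76, 67.98, 64.81, -51.32, -27.13]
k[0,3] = -35.64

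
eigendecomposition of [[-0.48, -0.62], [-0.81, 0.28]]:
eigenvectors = [[-0.83, 0.46], [-0.56, -0.89]]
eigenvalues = [-0.9, 0.7]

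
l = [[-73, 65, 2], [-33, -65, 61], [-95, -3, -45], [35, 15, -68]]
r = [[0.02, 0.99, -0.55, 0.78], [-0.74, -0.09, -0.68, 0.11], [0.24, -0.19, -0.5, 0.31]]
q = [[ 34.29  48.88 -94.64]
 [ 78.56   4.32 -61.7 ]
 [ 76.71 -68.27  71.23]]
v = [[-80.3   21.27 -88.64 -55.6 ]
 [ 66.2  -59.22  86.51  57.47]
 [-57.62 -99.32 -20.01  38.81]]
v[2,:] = [-57.62, -99.32, -20.01, 38.81]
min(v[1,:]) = -59.22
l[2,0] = -95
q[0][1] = 48.88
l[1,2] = 61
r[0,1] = 0.986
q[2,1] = -68.27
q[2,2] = 71.23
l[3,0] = 35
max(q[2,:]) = 76.71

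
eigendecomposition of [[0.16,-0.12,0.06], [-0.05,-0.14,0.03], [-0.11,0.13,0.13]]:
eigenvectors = [[-0.09-0.50j, (-0.09+0.5j), -0.37+0.00j],[0.11+0.06j, 0.11-0.06j, -0.89+0.00j],[0.85+0.00j, 0.85-0.00j, (0.25+0j)]]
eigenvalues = [(0.16+0.07j), (0.16-0.07j), (-0.17+0j)]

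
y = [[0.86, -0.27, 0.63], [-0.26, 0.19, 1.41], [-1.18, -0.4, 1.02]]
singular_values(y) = [2.01, 1.27, 0.48]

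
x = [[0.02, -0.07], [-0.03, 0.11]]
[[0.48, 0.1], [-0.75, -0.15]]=x @ [[0.86, 3.99],[-6.62, -0.3]]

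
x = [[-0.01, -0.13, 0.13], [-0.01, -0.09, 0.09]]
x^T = [[-0.01, -0.01], [-0.13, -0.09], [0.13, 0.09]]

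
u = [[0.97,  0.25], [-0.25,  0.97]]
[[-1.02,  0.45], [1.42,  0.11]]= u@ [[-1.34, 0.41], [1.12, 0.22]]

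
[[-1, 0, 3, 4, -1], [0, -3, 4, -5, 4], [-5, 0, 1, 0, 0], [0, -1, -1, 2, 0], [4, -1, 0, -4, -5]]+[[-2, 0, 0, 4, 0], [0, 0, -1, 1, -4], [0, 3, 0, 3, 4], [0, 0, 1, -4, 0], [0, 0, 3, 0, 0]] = [[-3, 0, 3, 8, -1], [0, -3, 3, -4, 0], [-5, 3, 1, 3, 4], [0, -1, 0, -2, 0], [4, -1, 3, -4, -5]]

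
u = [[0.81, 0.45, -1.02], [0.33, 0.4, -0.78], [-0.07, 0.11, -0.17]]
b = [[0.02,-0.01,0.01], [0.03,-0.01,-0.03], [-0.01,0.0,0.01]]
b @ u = [[0.01, 0.01, -0.01], [0.02, 0.01, -0.02], [-0.01, -0.0, 0.01]]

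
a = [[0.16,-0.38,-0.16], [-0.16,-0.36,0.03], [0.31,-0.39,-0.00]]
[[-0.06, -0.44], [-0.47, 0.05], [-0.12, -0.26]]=a @ [[0.73,-0.55], [0.89,0.24], [-1.00,1.64]]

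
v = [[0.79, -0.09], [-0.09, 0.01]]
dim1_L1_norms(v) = [0.88, 0.1]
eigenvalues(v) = [0.8, -0.0]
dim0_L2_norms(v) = [0.8, 0.09]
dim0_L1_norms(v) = [0.88, 0.1]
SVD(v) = [[-0.99, 0.11], [0.11, 0.99]] @ diag([0.8002499219237901, 0.0002499219237900107]) @ [[-0.99, 0.11], [-0.11, -0.99]]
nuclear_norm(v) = 0.80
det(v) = -0.00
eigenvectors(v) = [[0.99, 0.11],  [-0.11, 0.99]]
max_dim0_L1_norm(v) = 0.88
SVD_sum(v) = [[0.79,-0.09],  [-0.09,0.01]] + [[-0.0, -0.0],[-0.00, -0.00]]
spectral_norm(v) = 0.80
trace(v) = 0.80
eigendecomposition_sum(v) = [[0.79, -0.09], [-0.09, 0.01]] + [[-0.00, -0.0],[-0.0, -0.00]]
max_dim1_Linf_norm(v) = 0.79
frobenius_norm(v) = 0.80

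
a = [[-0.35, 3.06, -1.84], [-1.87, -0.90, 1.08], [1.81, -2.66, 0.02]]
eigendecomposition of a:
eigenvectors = [[(-0.64+0j), (-0.64-0j), 0.39+0.00j], [0.22-0.43j, (0.22+0.43j), 0.45+0.00j], [(0.38+0.47j), 0.38-0.47j, 0.80+0.00j]]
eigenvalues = [(-0.32+3.43j), (-0.32-3.43j), (-0.6+0j)]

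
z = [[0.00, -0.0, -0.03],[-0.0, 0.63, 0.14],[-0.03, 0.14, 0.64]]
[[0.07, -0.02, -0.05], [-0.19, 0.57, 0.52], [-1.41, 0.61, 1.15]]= z @ [[-2.04, -1.31, 1.32], [0.22, 0.74, 0.44], [-2.34, 0.73, 1.77]]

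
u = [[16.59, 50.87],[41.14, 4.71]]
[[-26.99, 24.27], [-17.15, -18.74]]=u @ [[-0.37,-0.53], [-0.41,0.65]]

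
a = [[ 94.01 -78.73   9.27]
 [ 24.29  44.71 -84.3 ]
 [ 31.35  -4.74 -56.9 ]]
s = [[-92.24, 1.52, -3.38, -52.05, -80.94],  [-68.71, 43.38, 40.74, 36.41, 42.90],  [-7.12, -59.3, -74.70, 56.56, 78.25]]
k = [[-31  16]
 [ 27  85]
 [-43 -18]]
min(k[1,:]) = 27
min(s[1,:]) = -68.71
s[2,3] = 56.56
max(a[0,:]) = 94.01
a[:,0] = [94.01, 24.29, 31.35]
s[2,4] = 78.25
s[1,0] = -68.71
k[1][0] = 27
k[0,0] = -31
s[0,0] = -92.24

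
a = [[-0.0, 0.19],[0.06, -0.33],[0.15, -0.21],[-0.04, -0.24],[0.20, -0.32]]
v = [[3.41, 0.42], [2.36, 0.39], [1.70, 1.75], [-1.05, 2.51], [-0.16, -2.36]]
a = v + [[-3.41, -0.23],  [-2.3, -0.72],  [-1.55, -1.96],  [1.01, -2.75],  [0.36, 2.04]]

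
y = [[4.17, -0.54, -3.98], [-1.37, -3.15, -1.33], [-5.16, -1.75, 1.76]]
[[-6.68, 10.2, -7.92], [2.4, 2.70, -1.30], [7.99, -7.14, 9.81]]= y @ [[-1.32,1.47,-3.69], [-0.33,-1.13,2.98], [0.34,-0.87,-2.28]]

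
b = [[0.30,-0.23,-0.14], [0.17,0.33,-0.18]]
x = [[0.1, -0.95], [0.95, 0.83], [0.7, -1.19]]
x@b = [[-0.13, -0.34, 0.16], [0.43, 0.06, -0.28], [0.01, -0.55, 0.12]]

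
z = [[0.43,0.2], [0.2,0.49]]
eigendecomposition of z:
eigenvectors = [[-0.76, -0.65], [0.65, -0.76]]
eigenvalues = [0.26, 0.66]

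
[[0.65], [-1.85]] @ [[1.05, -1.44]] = [[0.68, -0.94], [-1.94, 2.66]]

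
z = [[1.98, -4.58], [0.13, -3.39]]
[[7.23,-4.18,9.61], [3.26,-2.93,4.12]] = z @ [[1.57, -0.12, 2.24], [-0.90, 0.86, -1.13]]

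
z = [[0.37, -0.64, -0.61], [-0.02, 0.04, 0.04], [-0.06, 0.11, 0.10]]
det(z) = -0.000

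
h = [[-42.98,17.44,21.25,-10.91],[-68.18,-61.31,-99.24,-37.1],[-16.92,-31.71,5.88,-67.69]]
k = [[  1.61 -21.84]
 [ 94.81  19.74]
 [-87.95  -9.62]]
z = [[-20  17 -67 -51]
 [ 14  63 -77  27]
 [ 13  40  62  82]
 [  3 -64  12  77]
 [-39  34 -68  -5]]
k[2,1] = -9.62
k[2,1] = -9.62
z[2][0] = 13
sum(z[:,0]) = -29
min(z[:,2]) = -77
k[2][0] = -87.95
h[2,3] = -67.69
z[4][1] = 34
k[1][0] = 94.81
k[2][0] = -87.95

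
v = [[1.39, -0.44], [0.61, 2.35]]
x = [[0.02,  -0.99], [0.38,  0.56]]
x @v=[[-0.58,-2.34],[0.87,1.15]]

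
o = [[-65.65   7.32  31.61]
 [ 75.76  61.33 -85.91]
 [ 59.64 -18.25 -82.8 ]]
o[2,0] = 59.64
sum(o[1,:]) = 51.18000000000001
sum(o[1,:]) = 51.18000000000001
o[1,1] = 61.33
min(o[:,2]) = -85.91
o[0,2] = 31.61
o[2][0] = 59.64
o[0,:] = [-65.65, 7.32, 31.61]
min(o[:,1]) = -18.25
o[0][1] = 7.32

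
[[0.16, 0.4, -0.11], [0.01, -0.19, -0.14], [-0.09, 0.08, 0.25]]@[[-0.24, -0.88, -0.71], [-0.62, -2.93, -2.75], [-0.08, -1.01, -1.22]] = [[-0.28, -1.2, -1.08], [0.13, 0.69, 0.69], [-0.05, -0.41, -0.46]]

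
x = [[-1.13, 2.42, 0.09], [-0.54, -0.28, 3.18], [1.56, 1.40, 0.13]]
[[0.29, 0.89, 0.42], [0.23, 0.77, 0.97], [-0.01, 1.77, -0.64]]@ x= [[-0.15,1.04,2.91], [0.84,1.7,2.6], [-1.94,-1.42,5.54]]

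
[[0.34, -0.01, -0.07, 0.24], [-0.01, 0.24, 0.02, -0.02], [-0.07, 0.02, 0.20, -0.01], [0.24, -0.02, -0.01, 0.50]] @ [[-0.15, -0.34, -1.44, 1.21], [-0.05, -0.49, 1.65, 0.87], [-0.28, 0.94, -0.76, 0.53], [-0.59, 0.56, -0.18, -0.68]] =[[-0.17, -0.04, -0.50, 0.2], [-0.0, -0.11, 0.40, 0.22], [-0.04, 0.20, -0.02, 0.05], [-0.33, 0.20, -0.46, -0.07]]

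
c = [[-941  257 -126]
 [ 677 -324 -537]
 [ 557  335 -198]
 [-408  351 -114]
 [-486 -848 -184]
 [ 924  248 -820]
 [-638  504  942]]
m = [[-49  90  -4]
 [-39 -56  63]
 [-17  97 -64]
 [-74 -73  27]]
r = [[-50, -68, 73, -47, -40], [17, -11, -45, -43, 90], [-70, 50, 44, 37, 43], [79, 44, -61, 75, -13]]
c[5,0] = 924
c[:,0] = [-941, 677, 557, -408, -486, 924, -638]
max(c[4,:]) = -184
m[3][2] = 27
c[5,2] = -820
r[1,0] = 17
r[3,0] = 79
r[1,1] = -11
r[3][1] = 44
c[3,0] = -408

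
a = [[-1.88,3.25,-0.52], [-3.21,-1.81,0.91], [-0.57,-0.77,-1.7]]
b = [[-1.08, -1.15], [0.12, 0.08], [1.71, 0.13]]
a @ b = [[1.53, 2.35],  [4.81, 3.66],  [-2.38, 0.37]]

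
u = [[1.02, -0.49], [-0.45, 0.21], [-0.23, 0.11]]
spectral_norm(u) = 1.26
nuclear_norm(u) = 1.27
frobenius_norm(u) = 1.26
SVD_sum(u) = [[1.02, -0.49], [-0.45, 0.21], [-0.23, 0.11]] + [[-0.00, -0.0],[-0.0, -0.0],[0.0, 0.0]]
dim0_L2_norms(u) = [1.14, 0.54]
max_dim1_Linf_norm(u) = 1.02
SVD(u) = [[-0.90,-0.40], [0.39,-0.92], [0.2,0.0]] @ diag([1.261774151243386, 0.0050981618287957425]) @ [[-0.9, 0.43], [0.43, 0.90]]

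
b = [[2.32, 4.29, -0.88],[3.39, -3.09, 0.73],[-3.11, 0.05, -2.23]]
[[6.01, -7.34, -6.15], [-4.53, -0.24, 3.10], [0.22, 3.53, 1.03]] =b @[[-0.04, -1.09, -0.26], [1.42, -1.14, -1.32], [-0.01, -0.09, -0.13]]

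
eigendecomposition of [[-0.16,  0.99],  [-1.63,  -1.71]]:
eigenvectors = [[(-0.38-0.49j), -0.38+0.49j], [0.79+0.00j, (0.79-0j)]]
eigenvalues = [(-0.94+1.01j), (-0.94-1.01j)]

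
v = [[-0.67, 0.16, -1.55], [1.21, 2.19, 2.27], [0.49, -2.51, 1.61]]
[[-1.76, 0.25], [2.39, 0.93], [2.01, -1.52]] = v @ [[0.58,  0.84], [-0.13,  0.46], [0.87,  -0.48]]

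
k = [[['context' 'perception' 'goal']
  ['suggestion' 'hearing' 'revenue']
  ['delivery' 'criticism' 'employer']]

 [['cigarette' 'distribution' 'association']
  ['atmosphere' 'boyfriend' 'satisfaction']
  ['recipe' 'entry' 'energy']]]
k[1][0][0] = 'cigarette'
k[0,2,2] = 'employer'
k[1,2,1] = 'entry'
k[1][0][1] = 'distribution'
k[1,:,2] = ['association', 'satisfaction', 'energy']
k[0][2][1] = 'criticism'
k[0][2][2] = 'employer'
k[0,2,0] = 'delivery'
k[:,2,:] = [['delivery', 'criticism', 'employer'], ['recipe', 'entry', 'energy']]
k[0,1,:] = ['suggestion', 'hearing', 'revenue']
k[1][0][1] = 'distribution'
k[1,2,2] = 'energy'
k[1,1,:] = ['atmosphere', 'boyfriend', 'satisfaction']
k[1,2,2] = 'energy'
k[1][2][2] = 'energy'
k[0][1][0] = 'suggestion'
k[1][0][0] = 'cigarette'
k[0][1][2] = 'revenue'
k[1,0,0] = 'cigarette'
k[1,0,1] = 'distribution'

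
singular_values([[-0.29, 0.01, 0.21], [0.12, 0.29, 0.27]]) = [0.43, 0.34]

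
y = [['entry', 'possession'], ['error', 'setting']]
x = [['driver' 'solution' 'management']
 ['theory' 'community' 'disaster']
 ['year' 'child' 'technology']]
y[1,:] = ['error', 'setting']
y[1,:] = ['error', 'setting']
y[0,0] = 'entry'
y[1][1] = 'setting'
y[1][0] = 'error'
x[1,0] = 'theory'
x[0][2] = 'management'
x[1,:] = ['theory', 'community', 'disaster']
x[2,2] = 'technology'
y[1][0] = 'error'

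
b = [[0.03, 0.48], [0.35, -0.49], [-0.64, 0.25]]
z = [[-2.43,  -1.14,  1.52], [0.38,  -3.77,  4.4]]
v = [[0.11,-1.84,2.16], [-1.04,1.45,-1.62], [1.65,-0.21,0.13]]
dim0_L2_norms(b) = [0.73, 0.73]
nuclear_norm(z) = 8.54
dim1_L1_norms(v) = [4.11, 4.11, 1.99]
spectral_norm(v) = 3.70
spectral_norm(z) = 6.11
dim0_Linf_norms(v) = [1.65, 1.84, 2.16]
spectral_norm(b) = 0.92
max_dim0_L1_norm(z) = 5.92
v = b @ z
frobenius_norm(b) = 1.03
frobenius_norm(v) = 4.08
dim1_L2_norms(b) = [0.48, 0.6, 0.69]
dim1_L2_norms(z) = [3.08, 5.81]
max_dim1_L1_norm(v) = 4.11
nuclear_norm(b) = 1.39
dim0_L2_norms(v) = [1.95, 2.35, 2.7]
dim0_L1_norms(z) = [2.81, 4.91, 5.92]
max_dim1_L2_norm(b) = 0.69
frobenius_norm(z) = 6.58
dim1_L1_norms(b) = [0.51, 0.84, 0.89]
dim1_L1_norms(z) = [5.09, 8.55]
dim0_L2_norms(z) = [2.46, 3.94, 4.66]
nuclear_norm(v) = 5.42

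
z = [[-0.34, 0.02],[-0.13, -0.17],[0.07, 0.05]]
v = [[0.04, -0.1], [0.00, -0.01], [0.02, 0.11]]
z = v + [[-0.38,0.12], [-0.13,-0.16], [0.05,-0.06]]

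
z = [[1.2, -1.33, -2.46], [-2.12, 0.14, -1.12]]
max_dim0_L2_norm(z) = 2.7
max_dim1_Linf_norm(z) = 2.46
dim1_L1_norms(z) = [4.99, 3.38]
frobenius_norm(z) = 3.88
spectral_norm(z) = 3.04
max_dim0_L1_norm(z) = 3.58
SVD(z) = [[-1.00, -0.01], [-0.01, 1.00]] @ diag([3.043136369969279, 2.401712104680783]) @ [[-0.39, 0.44, 0.81], [-0.89, 0.06, -0.46]]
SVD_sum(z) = [[1.18, -1.33, -2.47],[0.01, -0.01, -0.02]] + [[0.02, -0.00, 0.01],[-2.13, 0.15, -1.10]]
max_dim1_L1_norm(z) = 4.99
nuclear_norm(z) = 5.44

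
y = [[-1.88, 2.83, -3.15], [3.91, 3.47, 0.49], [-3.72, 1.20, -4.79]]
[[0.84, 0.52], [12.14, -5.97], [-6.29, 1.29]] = y @ [[1.08, -2.07], [2.14, 0.41], [1.01, 1.44]]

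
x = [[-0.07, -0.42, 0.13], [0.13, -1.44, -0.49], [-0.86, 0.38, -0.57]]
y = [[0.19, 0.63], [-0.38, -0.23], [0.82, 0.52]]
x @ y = [[0.25, 0.12], [0.17, 0.16], [-0.78, -0.93]]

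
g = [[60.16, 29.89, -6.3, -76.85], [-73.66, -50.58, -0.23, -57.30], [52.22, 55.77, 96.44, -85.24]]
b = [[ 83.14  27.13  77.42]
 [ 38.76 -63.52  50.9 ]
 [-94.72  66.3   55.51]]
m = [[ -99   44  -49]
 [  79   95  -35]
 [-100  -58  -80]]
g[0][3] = -76.85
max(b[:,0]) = 83.14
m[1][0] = 79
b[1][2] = 50.9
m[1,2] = -35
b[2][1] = 66.3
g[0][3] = -76.85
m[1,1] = 95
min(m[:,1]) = -58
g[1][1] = -50.58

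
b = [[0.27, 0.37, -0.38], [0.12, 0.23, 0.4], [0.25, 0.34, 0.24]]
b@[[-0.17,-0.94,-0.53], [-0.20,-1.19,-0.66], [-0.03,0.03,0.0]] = [[-0.11, -0.71, -0.39], [-0.08, -0.37, -0.22], [-0.12, -0.63, -0.36]]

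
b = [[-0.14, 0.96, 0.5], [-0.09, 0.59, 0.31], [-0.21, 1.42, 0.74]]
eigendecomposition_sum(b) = [[-0.14,0.96,0.5], [-0.09,0.59,0.31], [-0.21,1.42,0.74]] + [[0.0, -0.0, -0.0], [-0.00, 0.0, 0.00], [0.00, -0.0, -0.0]] + [[0.00, 0.0, -0.00], [-0.00, -0.00, 0.00], [0.0, 0.00, -0.0]]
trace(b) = 1.19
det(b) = -0.00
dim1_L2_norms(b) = [1.09, 0.67, 1.61]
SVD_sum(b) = [[-0.14, 0.96, 0.5], [-0.09, 0.59, 0.31], [-0.21, 1.42, 0.74]] + [[0.0, 0.00, -0.0], [-0.00, -0.00, 0.00], [0.00, 0.00, -0.00]] + [[0.0, -0.00, 0.0], [0.00, -0.0, 0.0], [-0.0, 0.00, -0.00]]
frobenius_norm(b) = 2.06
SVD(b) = [[-0.53, 0.49, -0.70], [-0.33, -0.87, -0.36], [-0.78, 0.04, 0.62]] @ diag([2.061937175052436, 0.003808184258790424, 0.0007641134920979373]) @ [[0.13, -0.88, -0.46], [0.83, 0.35, -0.44], [-0.54, 0.32, -0.77]]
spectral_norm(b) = 2.06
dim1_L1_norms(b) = [1.6, 0.99, 2.37]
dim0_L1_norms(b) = [0.44, 2.97, 1.55]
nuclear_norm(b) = 2.07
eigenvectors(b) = [[-0.53,-0.85,0.33], [-0.33,0.14,-0.4], [-0.78,-0.51,0.86]]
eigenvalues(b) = [1.19, 0.0, -0.0]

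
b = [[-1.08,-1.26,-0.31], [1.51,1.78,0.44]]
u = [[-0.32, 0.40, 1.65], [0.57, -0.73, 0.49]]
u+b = [[-1.40, -0.86, 1.34],[2.08, 1.05, 0.93]]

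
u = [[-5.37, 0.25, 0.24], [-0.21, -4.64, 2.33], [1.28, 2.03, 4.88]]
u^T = [[-5.37, -0.21, 1.28], [0.25, -4.64, 2.03], [0.24, 2.33, 4.88]]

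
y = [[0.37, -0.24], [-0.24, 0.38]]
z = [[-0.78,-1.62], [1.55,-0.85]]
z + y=[[-0.41, -1.86], [1.31, -0.47]]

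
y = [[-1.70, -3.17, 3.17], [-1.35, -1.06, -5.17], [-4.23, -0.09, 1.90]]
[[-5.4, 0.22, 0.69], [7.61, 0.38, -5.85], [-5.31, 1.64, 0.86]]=y@[[0.55, -0.39, 0.21],[-0.17, 0.14, 0.62],[-1.58, 0.0, 0.95]]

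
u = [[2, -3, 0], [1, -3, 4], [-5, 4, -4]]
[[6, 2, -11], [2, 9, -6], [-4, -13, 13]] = u @ [[0, 1, -1], [-2, 0, 3], [-1, 2, 1]]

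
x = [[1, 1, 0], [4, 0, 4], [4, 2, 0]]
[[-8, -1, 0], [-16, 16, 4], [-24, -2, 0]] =x @ [[-4, 0, 0], [-4, -1, 0], [0, 4, 1]]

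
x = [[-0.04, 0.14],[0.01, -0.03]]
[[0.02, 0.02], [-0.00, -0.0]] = x @ [[0.63,  0.7], [0.30,  0.33]]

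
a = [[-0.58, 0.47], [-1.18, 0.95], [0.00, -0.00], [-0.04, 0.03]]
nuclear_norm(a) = 1.69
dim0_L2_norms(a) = [1.32, 1.06]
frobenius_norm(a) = 1.69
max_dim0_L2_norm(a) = 1.32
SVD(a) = [[-0.44, 0.70], [-0.9, -0.33], [0.0, 0.0], [-0.03, -0.63]] @ diag([1.6895835005960802, 0.002755814488651384]) @ [[0.78, -0.63], [0.63, 0.78]]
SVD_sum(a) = [[-0.58, 0.47], [-1.18, 0.95], [0.0, 0.0], [-0.04, 0.03]] + [[0.00, 0.0], [-0.00, -0.0], [0.00, 0.00], [-0.0, -0.00]]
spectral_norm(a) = 1.69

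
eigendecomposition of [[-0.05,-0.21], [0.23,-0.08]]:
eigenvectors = [[(0.05+0.69j), 0.05-0.69j], [0.72+0.00j, 0.72-0.00j]]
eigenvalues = [(-0.06+0.22j), (-0.06-0.22j)]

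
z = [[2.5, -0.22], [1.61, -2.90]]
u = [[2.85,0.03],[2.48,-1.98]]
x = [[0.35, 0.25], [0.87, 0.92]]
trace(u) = 0.87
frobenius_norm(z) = 4.16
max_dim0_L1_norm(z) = 4.11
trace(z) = -0.40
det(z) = -6.90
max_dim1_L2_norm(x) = 1.27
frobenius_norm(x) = 1.34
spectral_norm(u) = 4.02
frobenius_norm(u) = 4.27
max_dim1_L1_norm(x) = 1.79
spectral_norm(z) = 3.72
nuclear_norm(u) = 5.44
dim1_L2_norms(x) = [0.43, 1.27]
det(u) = -5.72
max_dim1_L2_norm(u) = 3.17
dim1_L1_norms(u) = [2.88, 4.46]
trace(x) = 1.27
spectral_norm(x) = 1.33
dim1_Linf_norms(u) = [2.85, 2.48]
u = z + x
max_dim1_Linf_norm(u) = 2.85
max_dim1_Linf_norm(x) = 0.92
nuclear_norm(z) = 5.58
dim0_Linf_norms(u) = [2.85, 1.98]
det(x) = 0.10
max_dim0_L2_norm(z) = 2.97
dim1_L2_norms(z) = [2.51, 3.32]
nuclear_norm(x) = 1.41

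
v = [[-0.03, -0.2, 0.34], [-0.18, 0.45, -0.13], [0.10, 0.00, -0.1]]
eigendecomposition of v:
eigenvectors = [[-0.37,0.85,0.73], [0.93,0.12,0.49], [-0.06,-0.52,0.47]]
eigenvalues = [0.53, -0.26, 0.06]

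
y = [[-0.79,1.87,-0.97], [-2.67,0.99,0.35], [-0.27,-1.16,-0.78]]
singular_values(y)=[3.28, 1.74, 1.24]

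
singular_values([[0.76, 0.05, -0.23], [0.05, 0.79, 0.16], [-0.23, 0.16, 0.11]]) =[0.83, 0.83, 0.0]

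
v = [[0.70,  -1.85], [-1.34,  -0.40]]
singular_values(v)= [1.98, 1.39]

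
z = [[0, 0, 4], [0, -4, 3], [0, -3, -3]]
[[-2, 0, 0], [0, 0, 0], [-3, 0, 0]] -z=[[-2, 0, -4], [0, 4, -3], [-3, 3, 3]]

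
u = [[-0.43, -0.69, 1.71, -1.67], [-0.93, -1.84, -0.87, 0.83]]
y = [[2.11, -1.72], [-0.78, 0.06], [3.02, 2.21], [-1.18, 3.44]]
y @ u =[[0.69,1.71,5.1,-4.95], [0.28,0.43,-1.39,1.35], [-3.35,-6.15,3.24,-3.21], [-2.69,-5.52,-5.01,4.83]]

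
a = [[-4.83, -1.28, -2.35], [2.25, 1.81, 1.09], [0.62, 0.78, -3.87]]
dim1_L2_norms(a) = [5.52, 3.09, 4.0]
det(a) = 24.44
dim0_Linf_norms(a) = [4.83, 1.81, 3.87]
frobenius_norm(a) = 7.48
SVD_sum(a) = [[-4.39, -1.53, -2.89], [2.31, 0.81, 1.52], [-1.07, -0.37, -0.7]] + [[-0.25, -0.18, 0.47], [0.29, 0.22, -0.55], [1.65, 1.22, -3.16]] + [[-0.19,0.43,0.07], [-0.35,0.79,0.12], [0.03,-0.07,-0.01]]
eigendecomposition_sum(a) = [[(-0.14-0j),-0.38+0.00j,-0.02-0.00j], [(0.55+0j),1.51+0.00j,(0.07+0j)], [(0.07+0j),(0.18+0j),0.01+0.00j]] + [[-2.35+0.12j, -0.45+0.69j, (-1.17-5.58j)], [(0.85-0.08j), 0.15-0.26j, 0.51+2.01j], [0.28+0.85j, 0.30+0.10j, -1.94+0.98j]] + [[-2.35-0.12j, -0.45-0.69j, -1.17+5.58j], [0.85+0.08j, (0.15+0.26j), (0.51-2.01j)], [0.28-0.85j, (0.3-0.1j), (-1.94-0.98j)]]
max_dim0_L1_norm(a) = 7.7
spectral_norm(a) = 6.33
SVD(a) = [[-0.86, -0.15, 0.48],[0.46, 0.17, 0.87],[-0.21, 0.97, -0.08]] @ diag([6.32718288036648, 3.867190050790364, 0.9988983479140209]) @ [[0.80, 0.28, 0.53], [0.44, 0.33, -0.84], [-0.41, 0.9, 0.14]]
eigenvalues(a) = [(1.37+0j), (-4.13+0.84j), (-4.13-0.84j)]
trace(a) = -6.89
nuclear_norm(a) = 11.19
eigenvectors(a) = [[0.24+0.00j, (-0.88+0j), -0.88-0.00j], [(-0.96+0j), 0.32-0.01j, 0.32+0.01j], [-0.11+0.00j, (0.09+0.33j), (0.09-0.33j)]]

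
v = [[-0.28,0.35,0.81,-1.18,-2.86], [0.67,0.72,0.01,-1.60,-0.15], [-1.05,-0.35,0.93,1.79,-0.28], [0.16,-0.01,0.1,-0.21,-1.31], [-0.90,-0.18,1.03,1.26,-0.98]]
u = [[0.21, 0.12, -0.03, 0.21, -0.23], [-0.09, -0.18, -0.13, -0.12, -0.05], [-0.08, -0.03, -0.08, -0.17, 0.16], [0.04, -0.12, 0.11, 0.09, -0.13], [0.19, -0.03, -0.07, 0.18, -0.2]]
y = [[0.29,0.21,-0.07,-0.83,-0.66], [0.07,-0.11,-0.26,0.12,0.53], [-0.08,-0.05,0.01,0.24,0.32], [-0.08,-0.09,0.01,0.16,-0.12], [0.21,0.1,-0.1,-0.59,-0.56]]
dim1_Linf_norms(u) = [0.23, 0.18, 0.17, 0.13, 0.2]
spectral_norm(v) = 3.62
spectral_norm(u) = 0.59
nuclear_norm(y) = 2.20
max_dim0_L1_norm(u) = 0.77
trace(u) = -0.16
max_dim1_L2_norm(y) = 1.12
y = u @ v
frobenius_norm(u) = 0.68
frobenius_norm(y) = 1.61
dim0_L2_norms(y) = [0.38, 0.28, 0.29, 1.07, 1.07]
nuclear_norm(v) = 8.07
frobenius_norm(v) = 5.06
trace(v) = 0.18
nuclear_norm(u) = 1.16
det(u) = -0.00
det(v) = 0.01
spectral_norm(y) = 1.52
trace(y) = -0.21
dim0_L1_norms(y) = [0.73, 0.56, 0.45, 1.94, 2.19]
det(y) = -0.00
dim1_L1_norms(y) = [2.06, 1.09, 0.7, 0.46, 1.56]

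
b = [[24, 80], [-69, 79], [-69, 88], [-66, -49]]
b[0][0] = 24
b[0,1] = 80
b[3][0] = -66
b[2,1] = 88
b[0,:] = [24, 80]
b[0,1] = 80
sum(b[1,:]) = 10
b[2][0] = -69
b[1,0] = -69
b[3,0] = -66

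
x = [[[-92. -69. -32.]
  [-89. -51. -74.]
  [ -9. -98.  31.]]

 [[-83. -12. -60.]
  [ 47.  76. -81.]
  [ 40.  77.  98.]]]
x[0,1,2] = -74.0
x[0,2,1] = -98.0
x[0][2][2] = 31.0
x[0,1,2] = -74.0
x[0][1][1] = -51.0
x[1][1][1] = 76.0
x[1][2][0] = 40.0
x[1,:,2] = [-60.0, -81.0, 98.0]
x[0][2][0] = -9.0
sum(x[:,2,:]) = 139.0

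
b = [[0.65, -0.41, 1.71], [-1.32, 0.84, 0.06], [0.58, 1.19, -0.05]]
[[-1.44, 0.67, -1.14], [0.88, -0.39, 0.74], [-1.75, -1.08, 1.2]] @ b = [[-2.48, -0.20, -2.37], [1.52, 0.19, 1.44], [0.98, 1.24, -3.12]]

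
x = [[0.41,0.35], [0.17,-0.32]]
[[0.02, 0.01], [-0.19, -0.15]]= x @ [[-0.33,-0.25], [0.43,0.33]]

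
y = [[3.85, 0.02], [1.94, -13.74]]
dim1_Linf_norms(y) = [3.85, 13.74]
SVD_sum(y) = [[0.08, -0.55], [2.09, -13.72]] + [[3.77, 0.57],  [-0.15, -0.02]]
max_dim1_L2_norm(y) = 13.88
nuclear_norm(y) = 17.70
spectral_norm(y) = 13.89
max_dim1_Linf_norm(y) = 13.74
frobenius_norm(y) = 14.40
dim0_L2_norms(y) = [4.31, 13.74]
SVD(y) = [[0.04, 1.00], [1.0, -0.04]] @ diag([13.886753970544179, 3.812107574764323]) @ [[0.15, -0.99], [0.99, 0.15]]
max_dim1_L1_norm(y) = 15.68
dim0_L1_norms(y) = [5.79, 13.76]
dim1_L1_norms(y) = [3.87, 15.68]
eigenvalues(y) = [3.85, -13.74]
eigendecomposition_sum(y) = [[3.85, 0.00], [0.42, 0.00]] + [[-0.00, 0.02], [1.52, -13.74]]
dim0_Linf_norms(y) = [3.85, 13.74]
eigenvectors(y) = [[0.99, -0.00], [0.11, 1.00]]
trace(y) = -9.89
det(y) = -52.94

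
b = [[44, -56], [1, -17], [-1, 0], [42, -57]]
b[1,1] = -17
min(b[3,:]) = -57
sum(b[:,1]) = -130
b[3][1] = -57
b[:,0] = [44, 1, -1, 42]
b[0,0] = 44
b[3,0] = 42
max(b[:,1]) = 0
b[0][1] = -56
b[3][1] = -57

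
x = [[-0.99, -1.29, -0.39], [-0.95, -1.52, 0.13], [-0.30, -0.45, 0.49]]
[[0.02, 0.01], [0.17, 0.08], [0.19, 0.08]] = x@[[-0.11, -0.05],[-0.02, -0.01],[0.3, 0.13]]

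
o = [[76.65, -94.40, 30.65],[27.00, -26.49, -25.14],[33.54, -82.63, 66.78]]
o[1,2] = -25.14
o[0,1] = -94.4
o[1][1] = -26.49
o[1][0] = 27.0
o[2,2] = 66.78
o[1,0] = 27.0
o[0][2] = 30.65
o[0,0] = 76.65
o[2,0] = 33.54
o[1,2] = -25.14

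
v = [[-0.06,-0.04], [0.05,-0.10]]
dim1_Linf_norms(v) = [0.06, 0.1]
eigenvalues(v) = [(-0.08+0.04j), (-0.08-0.04j)]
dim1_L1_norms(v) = [0.1, 0.15]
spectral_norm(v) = 0.11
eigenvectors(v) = [[0.30+0.60j, (0.3-0.6j)], [(0.75+0j), (0.75-0j)]]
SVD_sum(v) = [[0.01, -0.01], [0.04, -0.1]] + [[-0.07, -0.03], [0.01, 0.00]]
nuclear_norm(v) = 0.18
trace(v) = -0.16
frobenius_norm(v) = 0.13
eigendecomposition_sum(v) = [[(-0.03+0.04j),(-0.02-0.04j)],  [(0.02+0.05j),(-0.05-0j)]] + [[-0.03-0.04j, -0.02+0.04j],[(0.02-0.05j), -0.05+0.00j]]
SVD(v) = [[0.13, 0.99], [0.99, -0.13]] @ diag([0.11240332688151741, 0.07117227062534079]) @ [[0.37, -0.93], [-0.93, -0.37]]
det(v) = 0.01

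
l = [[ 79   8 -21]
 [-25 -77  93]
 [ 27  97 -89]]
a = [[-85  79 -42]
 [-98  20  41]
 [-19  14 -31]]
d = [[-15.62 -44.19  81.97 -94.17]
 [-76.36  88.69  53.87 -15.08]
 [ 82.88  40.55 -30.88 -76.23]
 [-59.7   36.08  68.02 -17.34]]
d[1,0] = -76.36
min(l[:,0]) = -25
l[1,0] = -25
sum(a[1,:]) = -37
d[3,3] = -17.34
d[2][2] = -30.88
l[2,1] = 97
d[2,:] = [82.88, 40.55, -30.88, -76.23]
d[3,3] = -17.34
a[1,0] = -98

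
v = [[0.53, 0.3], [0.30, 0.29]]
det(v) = 0.06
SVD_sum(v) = [[0.50, 0.34],[0.34, 0.23]] + [[0.03, -0.04], [-0.04, 0.06]]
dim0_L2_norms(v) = [0.61, 0.42]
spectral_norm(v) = 0.73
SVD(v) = [[-0.83,-0.56], [-0.56,0.83]] @ diag([0.7331098884280703, 0.0868901115719298]) @ [[-0.83, -0.56], [-0.56, 0.83]]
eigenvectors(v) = [[0.83, -0.56], [0.56, 0.83]]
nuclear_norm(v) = 0.82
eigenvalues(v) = [0.73, 0.09]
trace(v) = 0.82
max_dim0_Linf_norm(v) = 0.53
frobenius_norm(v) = 0.74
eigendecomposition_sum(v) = [[0.5, 0.34],[0.34, 0.23]] + [[0.03, -0.04], [-0.04, 0.06]]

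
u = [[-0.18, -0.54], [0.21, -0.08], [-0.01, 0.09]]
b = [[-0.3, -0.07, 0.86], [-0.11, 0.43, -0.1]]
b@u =[[0.03, 0.24], [0.11, 0.02]]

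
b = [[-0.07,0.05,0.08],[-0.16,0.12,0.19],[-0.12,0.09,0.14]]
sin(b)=[[-0.07, 0.05, 0.08], [-0.16, 0.12, 0.19], [-0.12, 0.09, 0.14]]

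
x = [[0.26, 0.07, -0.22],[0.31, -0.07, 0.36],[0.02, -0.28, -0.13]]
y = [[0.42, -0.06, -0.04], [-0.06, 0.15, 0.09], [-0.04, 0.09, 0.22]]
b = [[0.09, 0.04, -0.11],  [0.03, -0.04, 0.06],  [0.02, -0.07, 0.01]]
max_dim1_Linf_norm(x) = 0.36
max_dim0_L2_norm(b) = 0.13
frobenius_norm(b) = 0.18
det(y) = 0.01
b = y @ x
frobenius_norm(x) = 0.67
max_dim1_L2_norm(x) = 0.48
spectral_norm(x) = 0.48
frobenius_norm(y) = 0.52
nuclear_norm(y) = 0.79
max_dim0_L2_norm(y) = 0.43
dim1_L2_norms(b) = [0.15, 0.08, 0.07]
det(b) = 0.00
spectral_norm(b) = 0.16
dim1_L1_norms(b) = [0.24, 0.13, 0.1]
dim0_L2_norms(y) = [0.43, 0.18, 0.24]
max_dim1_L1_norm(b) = 0.24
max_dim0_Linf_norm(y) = 0.42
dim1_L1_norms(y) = [0.52, 0.3, 0.35]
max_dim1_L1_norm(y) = 0.52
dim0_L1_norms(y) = [0.52, 0.3, 0.35]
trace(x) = 0.06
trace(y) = 0.79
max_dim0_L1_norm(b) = 0.18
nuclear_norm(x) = 1.13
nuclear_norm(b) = 0.28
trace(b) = 0.06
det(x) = 0.05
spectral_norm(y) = 0.45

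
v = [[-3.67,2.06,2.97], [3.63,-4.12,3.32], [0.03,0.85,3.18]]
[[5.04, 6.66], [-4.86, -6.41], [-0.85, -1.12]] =v @ [[-1.73,-2.29],[-0.45,-0.60],[-0.13,-0.17]]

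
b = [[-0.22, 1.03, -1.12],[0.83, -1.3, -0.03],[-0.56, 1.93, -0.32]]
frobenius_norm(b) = 2.98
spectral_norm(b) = 2.80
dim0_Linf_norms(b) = [0.83, 1.93, 1.12]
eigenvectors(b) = [[-0.59+0.00j, 0.77+0.00j, 0.77-0.00j], [0.48+0.00j, 0.38-0.13j, (0.38+0.13j)], [-0.65+0.00j, 0.04-0.49j, (0.04+0.49j)]]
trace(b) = -1.84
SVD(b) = [[-0.46, -0.84, -0.28], [0.52, -0.51, 0.69], [-0.72, 0.17, 0.67]] @ diag([2.8026090902089877, 0.9722479396086142, 0.29071675459932494]) @ [[0.33,-0.91,0.26],[-0.35,0.14,0.93],[0.88,0.4,0.27]]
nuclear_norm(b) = 4.07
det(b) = -0.79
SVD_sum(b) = [[-0.43, 1.18, -0.34], [0.48, -1.31, 0.38], [-0.67, 1.83, -0.53]] + [[0.28, -0.11, -0.76],[0.17, -0.07, -0.46],[-0.06, 0.02, 0.16]] + [[-0.07, -0.03, -0.02], [0.17, 0.08, 0.05], [0.17, 0.08, 0.05]]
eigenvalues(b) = [(-2.28+0j), (0.22+0.55j), (0.22-0.55j)]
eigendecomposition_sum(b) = [[-0.69+0.00j, 1.46-0.00j, (-0.37-0j)], [(0.56-0j), -1.19+0.00j, 0.30+0.00j], [-0.75+0.00j, 1.59-0.00j, -0.40-0.00j]] + [[(0.23+0.13j), -0.21+0.29j, (-0.37+0.1j)], [0.13+0.02j, -0.06+0.17j, (-0.17+0.11j)], [0.09-0.14j, (0.17+0.15j), 0.04+0.24j]] + [[(0.23-0.13j), -0.21-0.29j, -0.37-0.10j], [(0.13-0.02j), -0.06-0.17j, (-0.17-0.11j)], [(0.09+0.14j), (0.17-0.15j), (0.04-0.24j)]]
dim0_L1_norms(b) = [1.61, 4.26, 1.47]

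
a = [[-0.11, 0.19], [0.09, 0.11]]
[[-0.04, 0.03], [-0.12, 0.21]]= a @ [[-0.6, 1.28], [-0.56, 0.88]]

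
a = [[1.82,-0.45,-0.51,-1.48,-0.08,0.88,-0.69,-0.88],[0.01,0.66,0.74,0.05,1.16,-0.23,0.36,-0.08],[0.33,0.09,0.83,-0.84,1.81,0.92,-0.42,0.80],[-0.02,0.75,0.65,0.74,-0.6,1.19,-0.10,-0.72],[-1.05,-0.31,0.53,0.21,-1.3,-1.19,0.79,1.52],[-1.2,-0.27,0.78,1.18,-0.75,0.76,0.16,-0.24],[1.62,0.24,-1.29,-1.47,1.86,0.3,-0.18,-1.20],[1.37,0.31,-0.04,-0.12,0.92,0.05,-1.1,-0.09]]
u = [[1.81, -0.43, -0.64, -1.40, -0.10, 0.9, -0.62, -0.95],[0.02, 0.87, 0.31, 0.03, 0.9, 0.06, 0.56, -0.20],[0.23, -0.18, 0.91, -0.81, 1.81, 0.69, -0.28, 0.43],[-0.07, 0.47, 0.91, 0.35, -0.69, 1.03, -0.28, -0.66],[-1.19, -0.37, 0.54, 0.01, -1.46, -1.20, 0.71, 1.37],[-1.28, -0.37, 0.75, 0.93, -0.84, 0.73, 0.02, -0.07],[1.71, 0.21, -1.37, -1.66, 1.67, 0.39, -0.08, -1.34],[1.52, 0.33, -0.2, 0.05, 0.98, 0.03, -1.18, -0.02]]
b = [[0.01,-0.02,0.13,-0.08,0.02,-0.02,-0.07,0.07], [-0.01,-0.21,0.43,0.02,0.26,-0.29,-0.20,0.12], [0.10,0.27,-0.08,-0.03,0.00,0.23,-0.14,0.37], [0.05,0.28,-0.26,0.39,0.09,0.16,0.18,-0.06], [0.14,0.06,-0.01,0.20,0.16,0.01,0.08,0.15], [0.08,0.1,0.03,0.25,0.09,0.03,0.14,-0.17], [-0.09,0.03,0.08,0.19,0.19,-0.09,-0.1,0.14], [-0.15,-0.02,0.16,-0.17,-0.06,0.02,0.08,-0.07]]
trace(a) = 3.24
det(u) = -0.24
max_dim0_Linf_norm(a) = 1.86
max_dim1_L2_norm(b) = 0.66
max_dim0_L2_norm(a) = 3.4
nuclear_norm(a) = 15.25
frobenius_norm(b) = 1.27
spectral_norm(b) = 0.87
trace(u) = 3.11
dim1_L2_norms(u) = [2.82, 1.42, 2.36, 1.8, 2.79, 2.11, 3.51, 2.19]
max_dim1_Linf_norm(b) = 0.43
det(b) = 0.00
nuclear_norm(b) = 2.65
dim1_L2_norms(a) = [2.83, 1.59, 2.54, 1.96, 2.75, 2.18, 3.4, 2.01]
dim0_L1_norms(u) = [7.83, 3.23, 5.63, 5.24, 8.45, 5.03, 3.73, 5.04]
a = b + u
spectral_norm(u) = 5.43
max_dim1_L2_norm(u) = 3.51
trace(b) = 0.13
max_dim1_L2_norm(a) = 3.4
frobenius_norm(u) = 6.94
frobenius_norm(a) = 6.98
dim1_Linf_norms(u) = [1.81, 0.9, 1.81, 1.03, 1.46, 1.28, 1.71, 1.52]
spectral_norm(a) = 5.34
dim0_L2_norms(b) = [0.26, 0.46, 0.56, 0.57, 0.39, 0.42, 0.37, 0.49]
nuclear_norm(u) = 14.90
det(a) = 3.35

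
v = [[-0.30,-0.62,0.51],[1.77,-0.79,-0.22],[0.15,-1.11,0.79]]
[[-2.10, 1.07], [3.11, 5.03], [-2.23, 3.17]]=v @ [[1.83, 1.90], [0.75, -2.25], [-2.12, 0.49]]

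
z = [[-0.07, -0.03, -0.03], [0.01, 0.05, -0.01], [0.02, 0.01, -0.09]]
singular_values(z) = [0.1, 0.09, 0.04]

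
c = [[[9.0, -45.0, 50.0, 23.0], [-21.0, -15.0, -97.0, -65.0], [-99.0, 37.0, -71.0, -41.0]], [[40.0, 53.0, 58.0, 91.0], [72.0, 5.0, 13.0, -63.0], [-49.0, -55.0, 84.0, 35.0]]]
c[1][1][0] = 72.0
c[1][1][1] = 5.0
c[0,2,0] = -99.0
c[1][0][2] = 58.0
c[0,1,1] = -15.0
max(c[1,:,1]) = 53.0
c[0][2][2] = -71.0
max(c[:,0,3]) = 91.0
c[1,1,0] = 72.0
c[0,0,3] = 23.0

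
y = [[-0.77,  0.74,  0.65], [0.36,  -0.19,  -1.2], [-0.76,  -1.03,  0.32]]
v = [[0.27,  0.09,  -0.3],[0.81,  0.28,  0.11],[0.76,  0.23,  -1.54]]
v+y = [[-0.50,0.83,0.35], [1.17,0.09,-1.09], [0.0,-0.8,-1.22]]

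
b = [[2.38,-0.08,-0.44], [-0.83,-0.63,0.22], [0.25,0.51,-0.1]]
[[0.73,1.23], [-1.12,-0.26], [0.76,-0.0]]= b @ [[0.6,0.31], [1.45,-0.36], [1.32,-1.06]]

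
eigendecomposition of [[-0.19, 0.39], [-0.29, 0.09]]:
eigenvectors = [[0.76+0.00j, 0.76-0.00j], [(0.27+0.59j), 0.27-0.59j]]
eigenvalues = [(-0.05+0.31j), (-0.05-0.31j)]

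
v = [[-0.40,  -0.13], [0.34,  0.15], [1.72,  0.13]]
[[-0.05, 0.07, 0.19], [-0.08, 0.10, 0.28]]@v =[[0.37, 0.04], [0.55, 0.06]]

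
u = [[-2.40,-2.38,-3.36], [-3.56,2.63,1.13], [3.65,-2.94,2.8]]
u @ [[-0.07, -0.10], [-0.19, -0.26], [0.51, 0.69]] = [[-1.09, -1.46], [0.33, 0.45], [1.73, 2.33]]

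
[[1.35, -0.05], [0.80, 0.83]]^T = [[1.35, 0.80], [-0.05, 0.83]]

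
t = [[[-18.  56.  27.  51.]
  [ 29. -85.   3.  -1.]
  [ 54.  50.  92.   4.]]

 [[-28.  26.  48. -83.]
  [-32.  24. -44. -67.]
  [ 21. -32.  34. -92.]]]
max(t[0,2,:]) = 92.0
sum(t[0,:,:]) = 262.0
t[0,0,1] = 56.0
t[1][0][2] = 48.0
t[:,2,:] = [[54.0, 50.0, 92.0, 4.0], [21.0, -32.0, 34.0, -92.0]]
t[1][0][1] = 26.0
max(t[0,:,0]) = 54.0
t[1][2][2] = 34.0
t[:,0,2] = [27.0, 48.0]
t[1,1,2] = -44.0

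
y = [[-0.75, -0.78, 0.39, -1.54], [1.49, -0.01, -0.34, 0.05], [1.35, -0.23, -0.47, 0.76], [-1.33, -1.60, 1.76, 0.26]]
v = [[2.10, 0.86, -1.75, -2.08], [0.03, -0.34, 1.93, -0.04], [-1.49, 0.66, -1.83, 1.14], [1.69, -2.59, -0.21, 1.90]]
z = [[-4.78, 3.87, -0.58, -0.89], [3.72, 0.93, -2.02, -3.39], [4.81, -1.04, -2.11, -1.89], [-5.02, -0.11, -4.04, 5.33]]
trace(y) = -0.97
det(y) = -2.24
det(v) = -6.10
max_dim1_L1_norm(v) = 6.79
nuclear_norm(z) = 21.28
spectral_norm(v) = 3.99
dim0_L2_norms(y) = [2.52, 1.79, 1.89, 1.74]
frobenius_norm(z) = 13.09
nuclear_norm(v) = 10.60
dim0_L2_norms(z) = [9.22, 4.12, 5.02, 6.65]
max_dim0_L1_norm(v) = 5.72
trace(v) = 1.83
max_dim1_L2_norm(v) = 3.64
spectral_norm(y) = 3.36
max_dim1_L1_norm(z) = 14.5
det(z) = 13.62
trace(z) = -0.63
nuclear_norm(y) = 6.73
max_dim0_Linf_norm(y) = 1.76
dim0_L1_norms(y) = [4.92, 2.62, 2.96, 2.61]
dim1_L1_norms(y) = [3.46, 1.89, 2.81, 4.95]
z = y @ v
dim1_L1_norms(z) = [10.12, 10.06, 9.85, 14.5]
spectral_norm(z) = 10.79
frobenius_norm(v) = 6.07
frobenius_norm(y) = 4.03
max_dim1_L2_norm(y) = 2.74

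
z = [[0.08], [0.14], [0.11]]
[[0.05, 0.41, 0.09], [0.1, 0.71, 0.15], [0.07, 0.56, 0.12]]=z@[[0.68, 5.08, 1.07]]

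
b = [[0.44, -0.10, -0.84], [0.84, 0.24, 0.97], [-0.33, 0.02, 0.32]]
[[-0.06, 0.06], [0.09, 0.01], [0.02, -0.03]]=b @ [[0.02, 0.06], [-0.02, -0.02], [0.08, -0.04]]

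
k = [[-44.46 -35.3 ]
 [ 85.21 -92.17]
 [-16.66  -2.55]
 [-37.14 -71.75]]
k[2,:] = [-16.66, -2.55]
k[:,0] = [-44.46, 85.21, -16.66, -37.14]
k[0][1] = -35.3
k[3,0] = -37.14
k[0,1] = -35.3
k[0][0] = -44.46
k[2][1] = -2.55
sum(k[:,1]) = -201.77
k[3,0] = -37.14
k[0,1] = -35.3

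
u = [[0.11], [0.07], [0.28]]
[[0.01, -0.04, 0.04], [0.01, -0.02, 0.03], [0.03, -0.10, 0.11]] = u @[[0.11, -0.34, 0.38]]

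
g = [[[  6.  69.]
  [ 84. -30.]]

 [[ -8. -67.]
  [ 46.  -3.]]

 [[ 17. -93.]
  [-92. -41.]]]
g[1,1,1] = -3.0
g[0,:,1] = [69.0, -30.0]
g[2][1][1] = -41.0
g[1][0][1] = -67.0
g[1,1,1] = -3.0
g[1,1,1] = -3.0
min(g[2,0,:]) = -93.0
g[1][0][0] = -8.0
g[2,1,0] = -92.0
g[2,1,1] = -41.0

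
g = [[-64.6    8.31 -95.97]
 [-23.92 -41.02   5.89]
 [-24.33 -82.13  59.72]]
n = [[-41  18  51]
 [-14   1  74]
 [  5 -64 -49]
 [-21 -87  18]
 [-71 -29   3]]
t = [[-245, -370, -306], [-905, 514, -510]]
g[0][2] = -95.97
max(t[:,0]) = -245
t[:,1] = [-370, 514]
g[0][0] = -64.6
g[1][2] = 5.89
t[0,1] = -370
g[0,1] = 8.31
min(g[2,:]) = -82.13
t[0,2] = -306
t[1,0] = -905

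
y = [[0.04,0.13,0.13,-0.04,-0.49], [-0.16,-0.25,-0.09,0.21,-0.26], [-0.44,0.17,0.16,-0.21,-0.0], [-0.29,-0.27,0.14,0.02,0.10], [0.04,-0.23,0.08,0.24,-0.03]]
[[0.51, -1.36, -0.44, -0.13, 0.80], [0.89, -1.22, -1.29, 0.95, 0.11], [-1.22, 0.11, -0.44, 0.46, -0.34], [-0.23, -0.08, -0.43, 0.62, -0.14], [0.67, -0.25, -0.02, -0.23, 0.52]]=y @ [[1.38, 0.27, 2.15, -1.95, 1.02], [-1.52, 1.59, 1.11, -2.13, 0.31], [-0.73, 0.59, 2.14, -2.69, 2.23], [1.14, 0.66, 0.13, -1.90, 1.41], [-1.62, 3.33, 1.92, -1.02, -0.99]]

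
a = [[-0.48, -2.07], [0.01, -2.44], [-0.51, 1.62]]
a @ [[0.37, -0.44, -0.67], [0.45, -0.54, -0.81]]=[[-1.11, 1.33, 2.00], [-1.09, 1.31, 1.97], [0.54, -0.65, -0.97]]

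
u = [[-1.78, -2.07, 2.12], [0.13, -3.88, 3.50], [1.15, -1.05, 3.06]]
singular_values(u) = [6.68, 2.29, 1.06]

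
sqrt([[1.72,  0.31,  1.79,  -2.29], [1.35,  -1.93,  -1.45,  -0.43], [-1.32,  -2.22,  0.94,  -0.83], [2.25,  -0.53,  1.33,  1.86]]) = [[1.59+0.06j, (0.08-0.3j), (0.64-0.13j), -0.66-0.02j], [0.42-0.27j, 0.32+1.36j, -0.43+0.59j, -0.08+0.09j], [-0.35-0.14j, (-0.67+0.69j), 1.23+0.30j, -0.37+0.05j], [(0.75-0.02j), (-0.11+0.1j), 0.31+0.04j, (1.57+0.01j)]]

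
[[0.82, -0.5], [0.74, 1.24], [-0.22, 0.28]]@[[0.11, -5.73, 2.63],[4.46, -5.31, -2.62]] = [[-2.14, -2.04, 3.47], [5.61, -10.82, -1.3], [1.22, -0.23, -1.31]]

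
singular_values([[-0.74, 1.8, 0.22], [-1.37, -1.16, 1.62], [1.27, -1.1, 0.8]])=[2.69, 2.24, 0.95]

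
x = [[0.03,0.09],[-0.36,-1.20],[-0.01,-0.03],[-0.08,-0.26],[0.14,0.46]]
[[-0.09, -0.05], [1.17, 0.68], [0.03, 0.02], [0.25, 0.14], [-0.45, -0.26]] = x @ [[-0.42, 1.91], [-0.85, -1.14]]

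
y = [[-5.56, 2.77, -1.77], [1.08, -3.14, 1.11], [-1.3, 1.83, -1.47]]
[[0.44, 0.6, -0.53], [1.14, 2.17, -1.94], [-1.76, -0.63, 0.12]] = y@ [[-0.63,-0.48,0.32], [0.07,-0.99,1.07], [1.84,-0.38,0.97]]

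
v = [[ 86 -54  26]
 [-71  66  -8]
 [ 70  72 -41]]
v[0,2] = 26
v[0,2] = 26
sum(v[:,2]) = -23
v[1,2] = -8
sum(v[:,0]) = 85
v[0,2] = 26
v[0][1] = -54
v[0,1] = -54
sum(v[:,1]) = 84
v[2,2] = -41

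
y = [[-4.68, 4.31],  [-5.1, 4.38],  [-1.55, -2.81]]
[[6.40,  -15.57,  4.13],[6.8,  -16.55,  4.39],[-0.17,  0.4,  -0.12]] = y @ [[-0.87, 2.12, -0.56], [0.54, -1.31, 0.35]]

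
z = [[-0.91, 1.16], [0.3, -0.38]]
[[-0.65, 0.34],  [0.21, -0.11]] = z @ [[0.32, 0.20], [-0.31, 0.45]]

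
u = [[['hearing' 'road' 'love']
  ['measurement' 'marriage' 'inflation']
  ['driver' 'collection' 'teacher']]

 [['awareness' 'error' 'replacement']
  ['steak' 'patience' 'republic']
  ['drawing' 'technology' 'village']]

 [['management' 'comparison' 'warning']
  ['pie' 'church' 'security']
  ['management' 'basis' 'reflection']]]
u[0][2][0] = 'driver'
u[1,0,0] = 'awareness'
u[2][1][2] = 'security'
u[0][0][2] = 'love'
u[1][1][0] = 'steak'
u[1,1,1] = 'patience'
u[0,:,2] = ['love', 'inflation', 'teacher']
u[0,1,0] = 'measurement'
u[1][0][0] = 'awareness'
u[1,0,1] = 'error'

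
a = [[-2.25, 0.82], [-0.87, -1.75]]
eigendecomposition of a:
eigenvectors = [[(-0.21+0.67j), -0.21-0.67j],[(-0.72+0j), (-0.72-0j)]]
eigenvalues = [(-2+0.81j), (-2-0.81j)]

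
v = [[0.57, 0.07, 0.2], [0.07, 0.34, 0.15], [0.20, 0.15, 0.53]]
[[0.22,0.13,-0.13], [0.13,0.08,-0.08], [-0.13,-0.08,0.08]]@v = [[0.11, 0.04, -0.01],[0.06, 0.02, -0.0],[-0.06, -0.02, 0.0]]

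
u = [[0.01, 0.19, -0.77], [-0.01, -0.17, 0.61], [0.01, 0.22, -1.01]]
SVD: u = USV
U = [[-0.55, 0.21, -0.81], [0.44, -0.76, -0.49], [-0.71, -0.62, 0.32]]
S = [1.45, 0.03, 0.0]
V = [[-0.01, -0.23, 0.97], [0.11, 0.97, 0.23], [0.99, -0.11, -0.01]]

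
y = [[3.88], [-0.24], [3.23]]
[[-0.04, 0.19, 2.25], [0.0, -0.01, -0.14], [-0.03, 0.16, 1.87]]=y@[[-0.01, 0.05, 0.58]]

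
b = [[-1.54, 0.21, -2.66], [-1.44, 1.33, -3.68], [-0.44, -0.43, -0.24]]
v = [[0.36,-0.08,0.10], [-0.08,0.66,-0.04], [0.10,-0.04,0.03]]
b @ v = [[-0.84, 0.37, -0.24], [-0.99, 1.14, -0.31], [-0.15, -0.24, -0.03]]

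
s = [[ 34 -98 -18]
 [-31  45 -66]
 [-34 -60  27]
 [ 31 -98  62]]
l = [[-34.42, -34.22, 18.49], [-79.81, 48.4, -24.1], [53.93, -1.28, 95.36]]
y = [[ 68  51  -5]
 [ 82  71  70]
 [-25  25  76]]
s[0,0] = 34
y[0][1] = 51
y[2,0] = -25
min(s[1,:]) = -66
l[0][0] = -34.42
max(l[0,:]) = 18.49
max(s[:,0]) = 34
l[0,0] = -34.42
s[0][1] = -98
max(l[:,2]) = 95.36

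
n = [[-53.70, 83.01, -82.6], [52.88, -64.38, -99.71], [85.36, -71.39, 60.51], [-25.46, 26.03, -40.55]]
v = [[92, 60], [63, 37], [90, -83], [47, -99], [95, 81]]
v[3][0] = 47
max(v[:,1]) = 81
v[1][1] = 37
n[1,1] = -64.38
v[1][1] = 37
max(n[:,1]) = 83.01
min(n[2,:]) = -71.39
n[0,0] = -53.7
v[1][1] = 37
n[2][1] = -71.39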